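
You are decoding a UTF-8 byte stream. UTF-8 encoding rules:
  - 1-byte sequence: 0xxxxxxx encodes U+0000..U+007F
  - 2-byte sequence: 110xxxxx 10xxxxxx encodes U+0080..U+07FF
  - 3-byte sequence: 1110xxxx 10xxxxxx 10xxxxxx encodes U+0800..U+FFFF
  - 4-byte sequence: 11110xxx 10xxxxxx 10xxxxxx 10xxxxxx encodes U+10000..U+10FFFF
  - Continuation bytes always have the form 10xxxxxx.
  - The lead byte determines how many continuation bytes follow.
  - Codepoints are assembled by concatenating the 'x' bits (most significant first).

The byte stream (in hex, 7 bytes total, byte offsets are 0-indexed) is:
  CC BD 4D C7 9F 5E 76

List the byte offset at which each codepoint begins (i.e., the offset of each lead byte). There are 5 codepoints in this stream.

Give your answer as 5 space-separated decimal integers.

Answer: 0 2 3 5 6

Derivation:
Byte[0]=CC: 2-byte lead, need 1 cont bytes. acc=0xC
Byte[1]=BD: continuation. acc=(acc<<6)|0x3D=0x33D
Completed: cp=U+033D (starts at byte 0)
Byte[2]=4D: 1-byte ASCII. cp=U+004D
Byte[3]=C7: 2-byte lead, need 1 cont bytes. acc=0x7
Byte[4]=9F: continuation. acc=(acc<<6)|0x1F=0x1DF
Completed: cp=U+01DF (starts at byte 3)
Byte[5]=5E: 1-byte ASCII. cp=U+005E
Byte[6]=76: 1-byte ASCII. cp=U+0076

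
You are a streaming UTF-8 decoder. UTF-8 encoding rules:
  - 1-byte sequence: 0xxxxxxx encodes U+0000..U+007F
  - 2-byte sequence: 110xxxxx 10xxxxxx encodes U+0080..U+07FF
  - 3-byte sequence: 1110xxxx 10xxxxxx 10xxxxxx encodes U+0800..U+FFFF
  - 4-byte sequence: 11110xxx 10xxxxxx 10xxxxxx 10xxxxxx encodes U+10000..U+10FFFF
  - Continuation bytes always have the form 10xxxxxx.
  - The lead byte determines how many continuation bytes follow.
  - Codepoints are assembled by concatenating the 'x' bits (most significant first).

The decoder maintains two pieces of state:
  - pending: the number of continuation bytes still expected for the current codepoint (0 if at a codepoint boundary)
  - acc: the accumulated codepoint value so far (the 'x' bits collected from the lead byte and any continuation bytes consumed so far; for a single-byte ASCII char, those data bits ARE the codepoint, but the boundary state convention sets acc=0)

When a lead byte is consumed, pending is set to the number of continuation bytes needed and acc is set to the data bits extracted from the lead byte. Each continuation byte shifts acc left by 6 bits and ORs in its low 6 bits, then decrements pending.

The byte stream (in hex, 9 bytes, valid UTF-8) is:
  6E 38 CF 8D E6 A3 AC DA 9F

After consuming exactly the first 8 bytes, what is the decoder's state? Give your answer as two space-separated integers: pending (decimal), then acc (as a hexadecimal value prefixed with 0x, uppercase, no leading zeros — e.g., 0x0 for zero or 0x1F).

Byte[0]=6E: 1-byte. pending=0, acc=0x0
Byte[1]=38: 1-byte. pending=0, acc=0x0
Byte[2]=CF: 2-byte lead. pending=1, acc=0xF
Byte[3]=8D: continuation. acc=(acc<<6)|0x0D=0x3CD, pending=0
Byte[4]=E6: 3-byte lead. pending=2, acc=0x6
Byte[5]=A3: continuation. acc=(acc<<6)|0x23=0x1A3, pending=1
Byte[6]=AC: continuation. acc=(acc<<6)|0x2C=0x68EC, pending=0
Byte[7]=DA: 2-byte lead. pending=1, acc=0x1A

Answer: 1 0x1A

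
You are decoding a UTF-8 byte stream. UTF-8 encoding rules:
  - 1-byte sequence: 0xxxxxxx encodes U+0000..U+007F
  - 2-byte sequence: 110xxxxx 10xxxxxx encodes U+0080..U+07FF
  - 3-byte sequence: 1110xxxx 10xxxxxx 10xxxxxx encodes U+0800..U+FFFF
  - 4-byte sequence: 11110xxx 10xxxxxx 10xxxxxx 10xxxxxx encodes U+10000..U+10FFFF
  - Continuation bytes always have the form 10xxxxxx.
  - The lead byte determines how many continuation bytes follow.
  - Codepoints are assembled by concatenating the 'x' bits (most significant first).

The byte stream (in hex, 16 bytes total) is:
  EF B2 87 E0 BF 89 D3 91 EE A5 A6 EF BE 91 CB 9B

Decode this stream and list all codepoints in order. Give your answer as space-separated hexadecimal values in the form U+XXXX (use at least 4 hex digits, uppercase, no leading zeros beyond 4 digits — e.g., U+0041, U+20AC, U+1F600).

Byte[0]=EF: 3-byte lead, need 2 cont bytes. acc=0xF
Byte[1]=B2: continuation. acc=(acc<<6)|0x32=0x3F2
Byte[2]=87: continuation. acc=(acc<<6)|0x07=0xFC87
Completed: cp=U+FC87 (starts at byte 0)
Byte[3]=E0: 3-byte lead, need 2 cont bytes. acc=0x0
Byte[4]=BF: continuation. acc=(acc<<6)|0x3F=0x3F
Byte[5]=89: continuation. acc=(acc<<6)|0x09=0xFC9
Completed: cp=U+0FC9 (starts at byte 3)
Byte[6]=D3: 2-byte lead, need 1 cont bytes. acc=0x13
Byte[7]=91: continuation. acc=(acc<<6)|0x11=0x4D1
Completed: cp=U+04D1 (starts at byte 6)
Byte[8]=EE: 3-byte lead, need 2 cont bytes. acc=0xE
Byte[9]=A5: continuation. acc=(acc<<6)|0x25=0x3A5
Byte[10]=A6: continuation. acc=(acc<<6)|0x26=0xE966
Completed: cp=U+E966 (starts at byte 8)
Byte[11]=EF: 3-byte lead, need 2 cont bytes. acc=0xF
Byte[12]=BE: continuation. acc=(acc<<6)|0x3E=0x3FE
Byte[13]=91: continuation. acc=(acc<<6)|0x11=0xFF91
Completed: cp=U+FF91 (starts at byte 11)
Byte[14]=CB: 2-byte lead, need 1 cont bytes. acc=0xB
Byte[15]=9B: continuation. acc=(acc<<6)|0x1B=0x2DB
Completed: cp=U+02DB (starts at byte 14)

Answer: U+FC87 U+0FC9 U+04D1 U+E966 U+FF91 U+02DB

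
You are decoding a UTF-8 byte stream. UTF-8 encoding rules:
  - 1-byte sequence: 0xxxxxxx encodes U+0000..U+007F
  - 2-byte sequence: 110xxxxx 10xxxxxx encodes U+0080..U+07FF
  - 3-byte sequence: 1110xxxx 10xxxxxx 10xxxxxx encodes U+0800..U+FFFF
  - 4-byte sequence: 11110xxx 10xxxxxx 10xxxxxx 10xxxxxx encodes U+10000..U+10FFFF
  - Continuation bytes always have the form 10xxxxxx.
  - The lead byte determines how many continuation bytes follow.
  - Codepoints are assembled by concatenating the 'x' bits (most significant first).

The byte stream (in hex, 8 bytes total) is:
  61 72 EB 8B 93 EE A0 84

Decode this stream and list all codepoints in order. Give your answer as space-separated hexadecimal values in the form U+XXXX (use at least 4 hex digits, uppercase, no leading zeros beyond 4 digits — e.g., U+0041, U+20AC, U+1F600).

Byte[0]=61: 1-byte ASCII. cp=U+0061
Byte[1]=72: 1-byte ASCII. cp=U+0072
Byte[2]=EB: 3-byte lead, need 2 cont bytes. acc=0xB
Byte[3]=8B: continuation. acc=(acc<<6)|0x0B=0x2CB
Byte[4]=93: continuation. acc=(acc<<6)|0x13=0xB2D3
Completed: cp=U+B2D3 (starts at byte 2)
Byte[5]=EE: 3-byte lead, need 2 cont bytes. acc=0xE
Byte[6]=A0: continuation. acc=(acc<<6)|0x20=0x3A0
Byte[7]=84: continuation. acc=(acc<<6)|0x04=0xE804
Completed: cp=U+E804 (starts at byte 5)

Answer: U+0061 U+0072 U+B2D3 U+E804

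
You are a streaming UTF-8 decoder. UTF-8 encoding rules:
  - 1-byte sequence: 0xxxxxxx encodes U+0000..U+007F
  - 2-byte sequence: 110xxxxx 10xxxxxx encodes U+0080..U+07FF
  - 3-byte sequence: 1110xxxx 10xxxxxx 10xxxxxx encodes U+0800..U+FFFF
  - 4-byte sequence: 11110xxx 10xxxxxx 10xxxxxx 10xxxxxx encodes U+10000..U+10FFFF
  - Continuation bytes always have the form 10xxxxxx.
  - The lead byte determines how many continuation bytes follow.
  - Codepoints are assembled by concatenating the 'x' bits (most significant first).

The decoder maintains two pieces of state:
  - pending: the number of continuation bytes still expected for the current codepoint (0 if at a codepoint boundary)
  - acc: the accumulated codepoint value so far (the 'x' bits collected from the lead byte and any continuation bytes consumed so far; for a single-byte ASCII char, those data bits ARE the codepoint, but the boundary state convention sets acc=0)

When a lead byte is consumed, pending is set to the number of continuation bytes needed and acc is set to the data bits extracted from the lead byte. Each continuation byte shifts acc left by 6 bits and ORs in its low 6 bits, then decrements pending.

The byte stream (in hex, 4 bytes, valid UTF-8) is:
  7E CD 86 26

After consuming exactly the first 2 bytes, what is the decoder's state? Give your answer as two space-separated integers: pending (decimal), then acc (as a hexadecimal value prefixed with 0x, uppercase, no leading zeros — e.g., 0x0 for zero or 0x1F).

Answer: 1 0xD

Derivation:
Byte[0]=7E: 1-byte. pending=0, acc=0x0
Byte[1]=CD: 2-byte lead. pending=1, acc=0xD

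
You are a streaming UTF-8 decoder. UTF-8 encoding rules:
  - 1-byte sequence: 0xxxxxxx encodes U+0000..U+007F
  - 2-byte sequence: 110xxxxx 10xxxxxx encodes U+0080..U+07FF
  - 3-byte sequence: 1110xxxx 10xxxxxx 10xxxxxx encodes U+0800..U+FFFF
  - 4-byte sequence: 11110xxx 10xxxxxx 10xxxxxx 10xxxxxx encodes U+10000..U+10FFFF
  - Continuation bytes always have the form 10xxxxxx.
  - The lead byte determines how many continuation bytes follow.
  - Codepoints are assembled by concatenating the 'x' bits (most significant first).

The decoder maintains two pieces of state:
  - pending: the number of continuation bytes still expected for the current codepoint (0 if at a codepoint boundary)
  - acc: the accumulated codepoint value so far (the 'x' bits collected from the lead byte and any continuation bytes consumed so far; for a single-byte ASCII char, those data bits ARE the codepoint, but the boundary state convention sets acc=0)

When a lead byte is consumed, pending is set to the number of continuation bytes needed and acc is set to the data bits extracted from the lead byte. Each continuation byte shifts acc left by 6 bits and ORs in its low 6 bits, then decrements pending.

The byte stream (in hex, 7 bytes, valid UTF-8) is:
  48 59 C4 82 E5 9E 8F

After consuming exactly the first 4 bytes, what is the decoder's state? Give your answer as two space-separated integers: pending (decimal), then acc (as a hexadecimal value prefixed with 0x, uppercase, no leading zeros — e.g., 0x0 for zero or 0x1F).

Byte[0]=48: 1-byte. pending=0, acc=0x0
Byte[1]=59: 1-byte. pending=0, acc=0x0
Byte[2]=C4: 2-byte lead. pending=1, acc=0x4
Byte[3]=82: continuation. acc=(acc<<6)|0x02=0x102, pending=0

Answer: 0 0x102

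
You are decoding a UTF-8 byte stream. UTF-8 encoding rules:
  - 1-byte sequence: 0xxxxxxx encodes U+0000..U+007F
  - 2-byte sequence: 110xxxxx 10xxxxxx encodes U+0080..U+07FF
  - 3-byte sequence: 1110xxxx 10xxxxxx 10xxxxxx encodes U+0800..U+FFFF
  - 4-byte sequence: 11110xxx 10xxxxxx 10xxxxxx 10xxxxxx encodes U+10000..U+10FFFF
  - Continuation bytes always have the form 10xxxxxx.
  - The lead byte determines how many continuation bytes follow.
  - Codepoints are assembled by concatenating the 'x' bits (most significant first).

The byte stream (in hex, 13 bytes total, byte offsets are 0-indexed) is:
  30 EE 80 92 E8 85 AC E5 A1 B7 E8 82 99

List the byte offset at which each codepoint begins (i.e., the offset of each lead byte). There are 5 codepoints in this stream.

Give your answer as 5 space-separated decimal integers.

Byte[0]=30: 1-byte ASCII. cp=U+0030
Byte[1]=EE: 3-byte lead, need 2 cont bytes. acc=0xE
Byte[2]=80: continuation. acc=(acc<<6)|0x00=0x380
Byte[3]=92: continuation. acc=(acc<<6)|0x12=0xE012
Completed: cp=U+E012 (starts at byte 1)
Byte[4]=E8: 3-byte lead, need 2 cont bytes. acc=0x8
Byte[5]=85: continuation. acc=(acc<<6)|0x05=0x205
Byte[6]=AC: continuation. acc=(acc<<6)|0x2C=0x816C
Completed: cp=U+816C (starts at byte 4)
Byte[7]=E5: 3-byte lead, need 2 cont bytes. acc=0x5
Byte[8]=A1: continuation. acc=(acc<<6)|0x21=0x161
Byte[9]=B7: continuation. acc=(acc<<6)|0x37=0x5877
Completed: cp=U+5877 (starts at byte 7)
Byte[10]=E8: 3-byte lead, need 2 cont bytes. acc=0x8
Byte[11]=82: continuation. acc=(acc<<6)|0x02=0x202
Byte[12]=99: continuation. acc=(acc<<6)|0x19=0x8099
Completed: cp=U+8099 (starts at byte 10)

Answer: 0 1 4 7 10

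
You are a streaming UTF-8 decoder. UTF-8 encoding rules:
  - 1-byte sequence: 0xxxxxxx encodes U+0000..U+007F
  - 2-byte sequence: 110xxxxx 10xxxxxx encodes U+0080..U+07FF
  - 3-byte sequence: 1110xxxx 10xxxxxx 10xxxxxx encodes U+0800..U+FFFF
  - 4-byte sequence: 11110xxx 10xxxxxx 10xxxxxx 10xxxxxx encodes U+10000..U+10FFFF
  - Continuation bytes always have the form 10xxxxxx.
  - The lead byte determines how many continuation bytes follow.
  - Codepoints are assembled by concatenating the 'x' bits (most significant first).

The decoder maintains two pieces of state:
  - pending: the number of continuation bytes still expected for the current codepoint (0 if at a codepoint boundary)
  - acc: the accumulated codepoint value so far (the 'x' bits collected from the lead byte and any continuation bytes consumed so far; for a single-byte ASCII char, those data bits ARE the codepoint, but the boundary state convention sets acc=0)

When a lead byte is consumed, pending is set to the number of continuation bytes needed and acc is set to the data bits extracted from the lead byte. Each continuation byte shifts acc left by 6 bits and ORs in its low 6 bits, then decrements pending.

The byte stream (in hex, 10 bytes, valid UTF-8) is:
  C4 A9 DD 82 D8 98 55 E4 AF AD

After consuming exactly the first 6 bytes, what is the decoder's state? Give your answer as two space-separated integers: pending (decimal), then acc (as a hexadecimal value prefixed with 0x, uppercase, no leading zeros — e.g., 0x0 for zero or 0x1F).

Byte[0]=C4: 2-byte lead. pending=1, acc=0x4
Byte[1]=A9: continuation. acc=(acc<<6)|0x29=0x129, pending=0
Byte[2]=DD: 2-byte lead. pending=1, acc=0x1D
Byte[3]=82: continuation. acc=(acc<<6)|0x02=0x742, pending=0
Byte[4]=D8: 2-byte lead. pending=1, acc=0x18
Byte[5]=98: continuation. acc=(acc<<6)|0x18=0x618, pending=0

Answer: 0 0x618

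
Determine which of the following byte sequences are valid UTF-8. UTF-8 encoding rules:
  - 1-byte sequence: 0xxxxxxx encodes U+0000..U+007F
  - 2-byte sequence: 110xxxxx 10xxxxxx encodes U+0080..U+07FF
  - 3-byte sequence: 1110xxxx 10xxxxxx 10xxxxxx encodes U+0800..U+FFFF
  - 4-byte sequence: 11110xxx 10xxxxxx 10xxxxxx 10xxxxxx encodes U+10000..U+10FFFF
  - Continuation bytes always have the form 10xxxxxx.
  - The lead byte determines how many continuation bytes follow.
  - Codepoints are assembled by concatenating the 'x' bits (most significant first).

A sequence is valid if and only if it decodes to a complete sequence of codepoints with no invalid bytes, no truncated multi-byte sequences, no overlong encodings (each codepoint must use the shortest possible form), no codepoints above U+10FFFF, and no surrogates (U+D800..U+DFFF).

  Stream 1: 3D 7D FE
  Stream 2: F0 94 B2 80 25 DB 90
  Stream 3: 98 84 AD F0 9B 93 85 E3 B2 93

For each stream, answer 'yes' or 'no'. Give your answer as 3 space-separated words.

Stream 1: error at byte offset 2. INVALID
Stream 2: decodes cleanly. VALID
Stream 3: error at byte offset 0. INVALID

Answer: no yes no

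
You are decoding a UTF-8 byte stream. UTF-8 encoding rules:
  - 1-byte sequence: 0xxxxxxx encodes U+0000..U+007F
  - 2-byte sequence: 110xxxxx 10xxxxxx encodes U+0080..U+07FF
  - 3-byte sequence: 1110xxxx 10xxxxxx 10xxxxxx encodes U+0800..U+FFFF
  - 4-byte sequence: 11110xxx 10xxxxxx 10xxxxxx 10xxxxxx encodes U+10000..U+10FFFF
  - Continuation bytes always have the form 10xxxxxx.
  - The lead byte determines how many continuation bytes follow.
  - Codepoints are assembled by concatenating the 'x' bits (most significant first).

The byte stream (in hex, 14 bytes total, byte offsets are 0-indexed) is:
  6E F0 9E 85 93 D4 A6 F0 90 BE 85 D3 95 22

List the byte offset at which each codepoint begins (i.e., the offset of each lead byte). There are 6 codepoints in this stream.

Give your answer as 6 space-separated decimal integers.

Byte[0]=6E: 1-byte ASCII. cp=U+006E
Byte[1]=F0: 4-byte lead, need 3 cont bytes. acc=0x0
Byte[2]=9E: continuation. acc=(acc<<6)|0x1E=0x1E
Byte[3]=85: continuation. acc=(acc<<6)|0x05=0x785
Byte[4]=93: continuation. acc=(acc<<6)|0x13=0x1E153
Completed: cp=U+1E153 (starts at byte 1)
Byte[5]=D4: 2-byte lead, need 1 cont bytes. acc=0x14
Byte[6]=A6: continuation. acc=(acc<<6)|0x26=0x526
Completed: cp=U+0526 (starts at byte 5)
Byte[7]=F0: 4-byte lead, need 3 cont bytes. acc=0x0
Byte[8]=90: continuation. acc=(acc<<6)|0x10=0x10
Byte[9]=BE: continuation. acc=(acc<<6)|0x3E=0x43E
Byte[10]=85: continuation. acc=(acc<<6)|0x05=0x10F85
Completed: cp=U+10F85 (starts at byte 7)
Byte[11]=D3: 2-byte lead, need 1 cont bytes. acc=0x13
Byte[12]=95: continuation. acc=(acc<<6)|0x15=0x4D5
Completed: cp=U+04D5 (starts at byte 11)
Byte[13]=22: 1-byte ASCII. cp=U+0022

Answer: 0 1 5 7 11 13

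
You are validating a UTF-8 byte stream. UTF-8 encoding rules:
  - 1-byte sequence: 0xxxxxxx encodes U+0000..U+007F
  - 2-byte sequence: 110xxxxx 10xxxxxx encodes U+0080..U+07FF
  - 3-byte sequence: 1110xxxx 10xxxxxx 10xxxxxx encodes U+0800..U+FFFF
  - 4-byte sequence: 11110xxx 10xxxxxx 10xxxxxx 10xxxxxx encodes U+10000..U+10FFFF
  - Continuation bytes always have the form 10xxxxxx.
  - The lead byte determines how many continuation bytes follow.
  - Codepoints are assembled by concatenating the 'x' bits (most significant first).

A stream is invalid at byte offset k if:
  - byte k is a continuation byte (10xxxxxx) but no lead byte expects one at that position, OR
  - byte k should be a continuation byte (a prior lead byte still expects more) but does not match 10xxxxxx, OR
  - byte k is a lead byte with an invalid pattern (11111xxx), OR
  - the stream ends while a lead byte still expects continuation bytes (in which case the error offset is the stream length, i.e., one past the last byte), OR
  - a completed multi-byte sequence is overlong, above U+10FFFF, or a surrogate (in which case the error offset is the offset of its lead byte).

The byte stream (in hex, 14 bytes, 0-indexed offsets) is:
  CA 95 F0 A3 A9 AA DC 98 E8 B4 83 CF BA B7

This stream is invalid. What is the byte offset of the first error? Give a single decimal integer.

Answer: 13

Derivation:
Byte[0]=CA: 2-byte lead, need 1 cont bytes. acc=0xA
Byte[1]=95: continuation. acc=(acc<<6)|0x15=0x295
Completed: cp=U+0295 (starts at byte 0)
Byte[2]=F0: 4-byte lead, need 3 cont bytes. acc=0x0
Byte[3]=A3: continuation. acc=(acc<<6)|0x23=0x23
Byte[4]=A9: continuation. acc=(acc<<6)|0x29=0x8E9
Byte[5]=AA: continuation. acc=(acc<<6)|0x2A=0x23A6A
Completed: cp=U+23A6A (starts at byte 2)
Byte[6]=DC: 2-byte lead, need 1 cont bytes. acc=0x1C
Byte[7]=98: continuation. acc=(acc<<6)|0x18=0x718
Completed: cp=U+0718 (starts at byte 6)
Byte[8]=E8: 3-byte lead, need 2 cont bytes. acc=0x8
Byte[9]=B4: continuation. acc=(acc<<6)|0x34=0x234
Byte[10]=83: continuation. acc=(acc<<6)|0x03=0x8D03
Completed: cp=U+8D03 (starts at byte 8)
Byte[11]=CF: 2-byte lead, need 1 cont bytes. acc=0xF
Byte[12]=BA: continuation. acc=(acc<<6)|0x3A=0x3FA
Completed: cp=U+03FA (starts at byte 11)
Byte[13]=B7: INVALID lead byte (not 0xxx/110x/1110/11110)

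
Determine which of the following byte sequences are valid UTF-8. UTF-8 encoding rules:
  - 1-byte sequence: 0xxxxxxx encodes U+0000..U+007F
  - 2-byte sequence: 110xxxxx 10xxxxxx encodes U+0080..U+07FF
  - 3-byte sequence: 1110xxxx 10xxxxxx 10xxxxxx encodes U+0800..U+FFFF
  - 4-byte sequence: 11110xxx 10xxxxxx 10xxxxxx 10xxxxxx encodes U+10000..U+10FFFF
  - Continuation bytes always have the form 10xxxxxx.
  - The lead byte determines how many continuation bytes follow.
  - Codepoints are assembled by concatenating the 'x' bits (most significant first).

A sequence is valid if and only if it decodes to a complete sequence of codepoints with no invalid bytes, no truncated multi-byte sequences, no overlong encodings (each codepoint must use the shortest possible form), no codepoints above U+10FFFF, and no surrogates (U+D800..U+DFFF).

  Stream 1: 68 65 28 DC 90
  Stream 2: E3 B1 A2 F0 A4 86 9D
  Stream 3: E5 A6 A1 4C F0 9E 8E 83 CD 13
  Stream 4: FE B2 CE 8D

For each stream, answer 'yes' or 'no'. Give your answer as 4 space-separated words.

Answer: yes yes no no

Derivation:
Stream 1: decodes cleanly. VALID
Stream 2: decodes cleanly. VALID
Stream 3: error at byte offset 9. INVALID
Stream 4: error at byte offset 0. INVALID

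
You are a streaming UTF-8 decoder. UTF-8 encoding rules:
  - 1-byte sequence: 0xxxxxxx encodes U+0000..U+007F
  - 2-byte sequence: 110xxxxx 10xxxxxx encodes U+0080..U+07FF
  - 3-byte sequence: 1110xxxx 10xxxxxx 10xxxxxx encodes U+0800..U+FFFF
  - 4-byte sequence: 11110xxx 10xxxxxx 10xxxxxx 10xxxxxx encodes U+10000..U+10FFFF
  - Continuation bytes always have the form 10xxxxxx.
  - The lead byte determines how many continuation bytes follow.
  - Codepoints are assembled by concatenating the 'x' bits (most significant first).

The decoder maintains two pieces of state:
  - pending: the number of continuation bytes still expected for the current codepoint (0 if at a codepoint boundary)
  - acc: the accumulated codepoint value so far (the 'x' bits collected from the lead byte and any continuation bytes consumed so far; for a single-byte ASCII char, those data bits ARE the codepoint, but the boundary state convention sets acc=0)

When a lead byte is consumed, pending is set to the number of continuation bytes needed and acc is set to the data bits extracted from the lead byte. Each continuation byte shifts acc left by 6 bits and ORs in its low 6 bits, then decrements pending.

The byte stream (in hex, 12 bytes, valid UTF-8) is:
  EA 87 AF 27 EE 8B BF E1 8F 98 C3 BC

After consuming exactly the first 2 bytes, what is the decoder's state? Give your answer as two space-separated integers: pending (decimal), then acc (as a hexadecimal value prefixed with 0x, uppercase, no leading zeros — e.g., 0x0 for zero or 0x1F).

Byte[0]=EA: 3-byte lead. pending=2, acc=0xA
Byte[1]=87: continuation. acc=(acc<<6)|0x07=0x287, pending=1

Answer: 1 0x287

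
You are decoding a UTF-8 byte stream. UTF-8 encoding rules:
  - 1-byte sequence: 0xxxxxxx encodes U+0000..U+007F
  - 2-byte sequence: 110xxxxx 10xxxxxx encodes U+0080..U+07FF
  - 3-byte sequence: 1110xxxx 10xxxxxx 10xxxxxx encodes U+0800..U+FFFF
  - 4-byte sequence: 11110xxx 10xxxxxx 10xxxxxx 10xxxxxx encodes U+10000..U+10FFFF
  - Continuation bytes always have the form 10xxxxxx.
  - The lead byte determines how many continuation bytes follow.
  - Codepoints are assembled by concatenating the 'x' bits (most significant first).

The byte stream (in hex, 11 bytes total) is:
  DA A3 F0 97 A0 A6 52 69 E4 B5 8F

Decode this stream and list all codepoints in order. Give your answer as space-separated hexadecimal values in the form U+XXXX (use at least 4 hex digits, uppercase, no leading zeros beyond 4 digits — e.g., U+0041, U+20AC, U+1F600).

Byte[0]=DA: 2-byte lead, need 1 cont bytes. acc=0x1A
Byte[1]=A3: continuation. acc=(acc<<6)|0x23=0x6A3
Completed: cp=U+06A3 (starts at byte 0)
Byte[2]=F0: 4-byte lead, need 3 cont bytes. acc=0x0
Byte[3]=97: continuation. acc=(acc<<6)|0x17=0x17
Byte[4]=A0: continuation. acc=(acc<<6)|0x20=0x5E0
Byte[5]=A6: continuation. acc=(acc<<6)|0x26=0x17826
Completed: cp=U+17826 (starts at byte 2)
Byte[6]=52: 1-byte ASCII. cp=U+0052
Byte[7]=69: 1-byte ASCII. cp=U+0069
Byte[8]=E4: 3-byte lead, need 2 cont bytes. acc=0x4
Byte[9]=B5: continuation. acc=(acc<<6)|0x35=0x135
Byte[10]=8F: continuation. acc=(acc<<6)|0x0F=0x4D4F
Completed: cp=U+4D4F (starts at byte 8)

Answer: U+06A3 U+17826 U+0052 U+0069 U+4D4F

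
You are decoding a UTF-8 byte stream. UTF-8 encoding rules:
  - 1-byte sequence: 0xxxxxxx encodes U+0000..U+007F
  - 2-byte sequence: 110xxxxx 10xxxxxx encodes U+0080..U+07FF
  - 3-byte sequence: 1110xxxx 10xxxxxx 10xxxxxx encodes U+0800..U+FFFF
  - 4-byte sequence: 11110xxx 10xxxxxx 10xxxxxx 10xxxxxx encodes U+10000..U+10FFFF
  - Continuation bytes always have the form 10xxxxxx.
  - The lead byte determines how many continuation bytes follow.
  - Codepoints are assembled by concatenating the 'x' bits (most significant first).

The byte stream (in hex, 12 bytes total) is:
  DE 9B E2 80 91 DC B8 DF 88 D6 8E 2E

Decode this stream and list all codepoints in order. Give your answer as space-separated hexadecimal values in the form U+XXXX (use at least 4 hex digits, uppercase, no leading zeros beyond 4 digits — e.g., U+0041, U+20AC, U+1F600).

Byte[0]=DE: 2-byte lead, need 1 cont bytes. acc=0x1E
Byte[1]=9B: continuation. acc=(acc<<6)|0x1B=0x79B
Completed: cp=U+079B (starts at byte 0)
Byte[2]=E2: 3-byte lead, need 2 cont bytes. acc=0x2
Byte[3]=80: continuation. acc=(acc<<6)|0x00=0x80
Byte[4]=91: continuation. acc=(acc<<6)|0x11=0x2011
Completed: cp=U+2011 (starts at byte 2)
Byte[5]=DC: 2-byte lead, need 1 cont bytes. acc=0x1C
Byte[6]=B8: continuation. acc=(acc<<6)|0x38=0x738
Completed: cp=U+0738 (starts at byte 5)
Byte[7]=DF: 2-byte lead, need 1 cont bytes. acc=0x1F
Byte[8]=88: continuation. acc=(acc<<6)|0x08=0x7C8
Completed: cp=U+07C8 (starts at byte 7)
Byte[9]=D6: 2-byte lead, need 1 cont bytes. acc=0x16
Byte[10]=8E: continuation. acc=(acc<<6)|0x0E=0x58E
Completed: cp=U+058E (starts at byte 9)
Byte[11]=2E: 1-byte ASCII. cp=U+002E

Answer: U+079B U+2011 U+0738 U+07C8 U+058E U+002E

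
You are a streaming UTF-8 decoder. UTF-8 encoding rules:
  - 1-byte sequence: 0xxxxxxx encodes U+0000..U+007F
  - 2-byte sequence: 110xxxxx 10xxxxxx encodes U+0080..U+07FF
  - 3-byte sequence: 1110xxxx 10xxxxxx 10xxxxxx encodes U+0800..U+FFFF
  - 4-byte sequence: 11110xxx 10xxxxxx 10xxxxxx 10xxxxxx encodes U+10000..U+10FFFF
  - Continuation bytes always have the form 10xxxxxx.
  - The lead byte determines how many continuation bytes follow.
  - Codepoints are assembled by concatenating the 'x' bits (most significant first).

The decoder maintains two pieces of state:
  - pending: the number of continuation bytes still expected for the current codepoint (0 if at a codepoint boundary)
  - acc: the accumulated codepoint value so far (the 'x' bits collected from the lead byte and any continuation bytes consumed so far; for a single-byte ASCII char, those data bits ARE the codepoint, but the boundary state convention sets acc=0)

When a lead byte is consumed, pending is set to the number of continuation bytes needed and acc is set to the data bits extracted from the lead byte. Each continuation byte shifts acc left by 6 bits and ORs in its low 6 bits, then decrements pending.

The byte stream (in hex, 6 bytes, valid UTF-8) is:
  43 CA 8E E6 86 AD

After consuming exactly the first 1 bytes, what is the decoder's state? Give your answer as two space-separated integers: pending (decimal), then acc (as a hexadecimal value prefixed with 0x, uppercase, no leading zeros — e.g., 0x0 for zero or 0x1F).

Answer: 0 0x0

Derivation:
Byte[0]=43: 1-byte. pending=0, acc=0x0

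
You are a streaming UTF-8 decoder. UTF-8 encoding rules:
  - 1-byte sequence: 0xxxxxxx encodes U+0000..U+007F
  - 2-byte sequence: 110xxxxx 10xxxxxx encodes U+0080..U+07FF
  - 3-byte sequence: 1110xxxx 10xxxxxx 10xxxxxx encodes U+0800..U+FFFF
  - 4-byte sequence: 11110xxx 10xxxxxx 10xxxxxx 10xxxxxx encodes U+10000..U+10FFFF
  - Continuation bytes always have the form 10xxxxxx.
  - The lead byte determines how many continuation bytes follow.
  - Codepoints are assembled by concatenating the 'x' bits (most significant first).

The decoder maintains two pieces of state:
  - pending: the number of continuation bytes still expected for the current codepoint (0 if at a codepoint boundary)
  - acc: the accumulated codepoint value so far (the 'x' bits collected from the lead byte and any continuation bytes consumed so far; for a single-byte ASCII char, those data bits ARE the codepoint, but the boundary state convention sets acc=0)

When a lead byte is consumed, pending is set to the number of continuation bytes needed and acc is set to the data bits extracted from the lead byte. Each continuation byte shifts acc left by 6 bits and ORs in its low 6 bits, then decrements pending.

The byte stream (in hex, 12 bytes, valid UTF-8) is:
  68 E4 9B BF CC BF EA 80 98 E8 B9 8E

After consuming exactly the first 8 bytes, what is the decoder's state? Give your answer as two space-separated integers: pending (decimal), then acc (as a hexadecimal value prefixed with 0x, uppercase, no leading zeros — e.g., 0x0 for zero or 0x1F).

Byte[0]=68: 1-byte. pending=0, acc=0x0
Byte[1]=E4: 3-byte lead. pending=2, acc=0x4
Byte[2]=9B: continuation. acc=(acc<<6)|0x1B=0x11B, pending=1
Byte[3]=BF: continuation. acc=(acc<<6)|0x3F=0x46FF, pending=0
Byte[4]=CC: 2-byte lead. pending=1, acc=0xC
Byte[5]=BF: continuation. acc=(acc<<6)|0x3F=0x33F, pending=0
Byte[6]=EA: 3-byte lead. pending=2, acc=0xA
Byte[7]=80: continuation. acc=(acc<<6)|0x00=0x280, pending=1

Answer: 1 0x280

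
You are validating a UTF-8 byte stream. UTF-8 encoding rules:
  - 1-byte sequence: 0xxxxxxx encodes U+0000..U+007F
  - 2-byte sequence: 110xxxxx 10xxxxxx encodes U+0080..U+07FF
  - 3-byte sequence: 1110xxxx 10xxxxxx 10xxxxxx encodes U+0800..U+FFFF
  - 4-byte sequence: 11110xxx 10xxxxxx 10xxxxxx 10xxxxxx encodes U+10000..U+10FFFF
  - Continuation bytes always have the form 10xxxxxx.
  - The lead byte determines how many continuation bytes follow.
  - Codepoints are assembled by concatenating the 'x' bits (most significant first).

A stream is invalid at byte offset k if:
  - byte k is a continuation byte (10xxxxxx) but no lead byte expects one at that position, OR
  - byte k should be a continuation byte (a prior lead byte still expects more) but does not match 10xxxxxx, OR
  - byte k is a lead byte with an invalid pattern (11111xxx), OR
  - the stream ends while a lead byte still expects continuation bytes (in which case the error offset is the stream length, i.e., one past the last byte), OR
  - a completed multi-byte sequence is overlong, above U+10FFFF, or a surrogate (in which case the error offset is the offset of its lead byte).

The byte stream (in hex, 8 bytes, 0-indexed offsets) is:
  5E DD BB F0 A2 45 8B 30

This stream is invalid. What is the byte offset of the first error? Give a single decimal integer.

Byte[0]=5E: 1-byte ASCII. cp=U+005E
Byte[1]=DD: 2-byte lead, need 1 cont bytes. acc=0x1D
Byte[2]=BB: continuation. acc=(acc<<6)|0x3B=0x77B
Completed: cp=U+077B (starts at byte 1)
Byte[3]=F0: 4-byte lead, need 3 cont bytes. acc=0x0
Byte[4]=A2: continuation. acc=(acc<<6)|0x22=0x22
Byte[5]=45: expected 10xxxxxx continuation. INVALID

Answer: 5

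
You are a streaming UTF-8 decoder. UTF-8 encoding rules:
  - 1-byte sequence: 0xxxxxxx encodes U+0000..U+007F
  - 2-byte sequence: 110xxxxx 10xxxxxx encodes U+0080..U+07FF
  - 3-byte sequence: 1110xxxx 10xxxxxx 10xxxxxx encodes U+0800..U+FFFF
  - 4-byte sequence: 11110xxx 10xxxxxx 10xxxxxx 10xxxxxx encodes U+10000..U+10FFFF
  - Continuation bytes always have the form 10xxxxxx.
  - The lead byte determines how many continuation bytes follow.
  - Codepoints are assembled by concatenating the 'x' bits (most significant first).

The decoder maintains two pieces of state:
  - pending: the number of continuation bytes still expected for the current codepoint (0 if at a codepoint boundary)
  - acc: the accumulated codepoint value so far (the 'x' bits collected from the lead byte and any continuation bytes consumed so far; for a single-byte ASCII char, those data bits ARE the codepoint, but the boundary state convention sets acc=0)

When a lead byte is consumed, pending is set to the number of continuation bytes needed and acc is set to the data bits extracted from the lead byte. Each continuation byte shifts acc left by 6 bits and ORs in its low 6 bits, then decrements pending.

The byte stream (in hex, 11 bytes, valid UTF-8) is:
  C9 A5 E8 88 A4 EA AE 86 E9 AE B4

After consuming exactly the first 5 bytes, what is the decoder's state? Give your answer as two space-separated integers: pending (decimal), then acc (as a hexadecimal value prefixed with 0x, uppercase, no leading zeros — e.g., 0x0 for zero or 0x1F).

Answer: 0 0x8224

Derivation:
Byte[0]=C9: 2-byte lead. pending=1, acc=0x9
Byte[1]=A5: continuation. acc=(acc<<6)|0x25=0x265, pending=0
Byte[2]=E8: 3-byte lead. pending=2, acc=0x8
Byte[3]=88: continuation. acc=(acc<<6)|0x08=0x208, pending=1
Byte[4]=A4: continuation. acc=(acc<<6)|0x24=0x8224, pending=0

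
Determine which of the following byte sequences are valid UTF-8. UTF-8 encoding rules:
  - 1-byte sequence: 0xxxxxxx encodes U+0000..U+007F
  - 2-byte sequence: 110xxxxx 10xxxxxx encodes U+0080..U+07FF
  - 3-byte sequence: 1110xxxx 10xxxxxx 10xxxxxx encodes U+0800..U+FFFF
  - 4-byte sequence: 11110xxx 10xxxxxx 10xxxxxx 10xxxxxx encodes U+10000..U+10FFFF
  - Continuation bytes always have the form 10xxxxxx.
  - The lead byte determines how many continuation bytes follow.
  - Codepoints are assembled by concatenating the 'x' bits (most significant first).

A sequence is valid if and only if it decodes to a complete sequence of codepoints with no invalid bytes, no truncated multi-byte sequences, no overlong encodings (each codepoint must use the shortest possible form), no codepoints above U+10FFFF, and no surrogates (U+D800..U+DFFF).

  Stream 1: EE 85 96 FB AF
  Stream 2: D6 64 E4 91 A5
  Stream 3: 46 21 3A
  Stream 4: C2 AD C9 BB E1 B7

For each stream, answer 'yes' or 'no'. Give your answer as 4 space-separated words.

Stream 1: error at byte offset 3. INVALID
Stream 2: error at byte offset 1. INVALID
Stream 3: decodes cleanly. VALID
Stream 4: error at byte offset 6. INVALID

Answer: no no yes no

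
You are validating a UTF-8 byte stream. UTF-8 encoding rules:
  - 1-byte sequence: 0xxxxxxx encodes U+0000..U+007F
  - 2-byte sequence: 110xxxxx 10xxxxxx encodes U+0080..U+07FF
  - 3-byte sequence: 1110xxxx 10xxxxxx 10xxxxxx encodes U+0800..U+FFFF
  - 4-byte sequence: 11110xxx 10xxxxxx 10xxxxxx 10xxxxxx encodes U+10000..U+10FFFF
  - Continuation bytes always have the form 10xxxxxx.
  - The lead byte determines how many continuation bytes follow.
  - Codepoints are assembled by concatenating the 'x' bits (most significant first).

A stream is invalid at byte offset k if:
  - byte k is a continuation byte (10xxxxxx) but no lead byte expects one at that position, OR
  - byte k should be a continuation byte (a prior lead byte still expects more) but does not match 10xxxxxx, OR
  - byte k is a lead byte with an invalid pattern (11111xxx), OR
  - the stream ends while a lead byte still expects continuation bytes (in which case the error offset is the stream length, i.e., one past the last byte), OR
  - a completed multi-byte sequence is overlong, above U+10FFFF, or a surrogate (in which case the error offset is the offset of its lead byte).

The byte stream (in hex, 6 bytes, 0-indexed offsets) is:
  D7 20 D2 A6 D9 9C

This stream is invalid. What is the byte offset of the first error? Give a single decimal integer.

Answer: 1

Derivation:
Byte[0]=D7: 2-byte lead, need 1 cont bytes. acc=0x17
Byte[1]=20: expected 10xxxxxx continuation. INVALID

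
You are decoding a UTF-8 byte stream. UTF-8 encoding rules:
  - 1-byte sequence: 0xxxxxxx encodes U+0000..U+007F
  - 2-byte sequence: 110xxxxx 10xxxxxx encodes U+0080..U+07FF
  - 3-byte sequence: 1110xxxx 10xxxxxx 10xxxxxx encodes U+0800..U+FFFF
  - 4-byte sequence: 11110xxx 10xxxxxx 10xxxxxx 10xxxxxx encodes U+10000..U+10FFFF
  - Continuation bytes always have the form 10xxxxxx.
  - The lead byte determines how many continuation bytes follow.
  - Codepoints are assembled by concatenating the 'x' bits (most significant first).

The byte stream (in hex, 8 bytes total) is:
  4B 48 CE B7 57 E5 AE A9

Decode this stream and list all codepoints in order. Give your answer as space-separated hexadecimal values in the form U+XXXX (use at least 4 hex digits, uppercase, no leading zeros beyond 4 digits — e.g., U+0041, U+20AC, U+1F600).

Byte[0]=4B: 1-byte ASCII. cp=U+004B
Byte[1]=48: 1-byte ASCII. cp=U+0048
Byte[2]=CE: 2-byte lead, need 1 cont bytes. acc=0xE
Byte[3]=B7: continuation. acc=(acc<<6)|0x37=0x3B7
Completed: cp=U+03B7 (starts at byte 2)
Byte[4]=57: 1-byte ASCII. cp=U+0057
Byte[5]=E5: 3-byte lead, need 2 cont bytes. acc=0x5
Byte[6]=AE: continuation. acc=(acc<<6)|0x2E=0x16E
Byte[7]=A9: continuation. acc=(acc<<6)|0x29=0x5BA9
Completed: cp=U+5BA9 (starts at byte 5)

Answer: U+004B U+0048 U+03B7 U+0057 U+5BA9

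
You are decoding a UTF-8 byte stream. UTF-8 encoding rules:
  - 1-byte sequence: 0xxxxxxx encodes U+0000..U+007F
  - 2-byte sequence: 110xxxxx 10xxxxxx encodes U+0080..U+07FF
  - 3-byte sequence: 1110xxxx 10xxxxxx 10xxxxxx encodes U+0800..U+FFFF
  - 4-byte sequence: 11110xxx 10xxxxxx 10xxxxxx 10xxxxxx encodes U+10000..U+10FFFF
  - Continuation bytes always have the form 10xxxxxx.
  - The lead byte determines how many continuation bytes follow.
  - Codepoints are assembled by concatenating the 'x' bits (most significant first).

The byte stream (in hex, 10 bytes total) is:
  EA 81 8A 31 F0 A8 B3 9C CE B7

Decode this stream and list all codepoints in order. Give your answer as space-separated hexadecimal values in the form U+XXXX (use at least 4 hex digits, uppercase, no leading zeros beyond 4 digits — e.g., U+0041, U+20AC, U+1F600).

Byte[0]=EA: 3-byte lead, need 2 cont bytes. acc=0xA
Byte[1]=81: continuation. acc=(acc<<6)|0x01=0x281
Byte[2]=8A: continuation. acc=(acc<<6)|0x0A=0xA04A
Completed: cp=U+A04A (starts at byte 0)
Byte[3]=31: 1-byte ASCII. cp=U+0031
Byte[4]=F0: 4-byte lead, need 3 cont bytes. acc=0x0
Byte[5]=A8: continuation. acc=(acc<<6)|0x28=0x28
Byte[6]=B3: continuation. acc=(acc<<6)|0x33=0xA33
Byte[7]=9C: continuation. acc=(acc<<6)|0x1C=0x28CDC
Completed: cp=U+28CDC (starts at byte 4)
Byte[8]=CE: 2-byte lead, need 1 cont bytes. acc=0xE
Byte[9]=B7: continuation. acc=(acc<<6)|0x37=0x3B7
Completed: cp=U+03B7 (starts at byte 8)

Answer: U+A04A U+0031 U+28CDC U+03B7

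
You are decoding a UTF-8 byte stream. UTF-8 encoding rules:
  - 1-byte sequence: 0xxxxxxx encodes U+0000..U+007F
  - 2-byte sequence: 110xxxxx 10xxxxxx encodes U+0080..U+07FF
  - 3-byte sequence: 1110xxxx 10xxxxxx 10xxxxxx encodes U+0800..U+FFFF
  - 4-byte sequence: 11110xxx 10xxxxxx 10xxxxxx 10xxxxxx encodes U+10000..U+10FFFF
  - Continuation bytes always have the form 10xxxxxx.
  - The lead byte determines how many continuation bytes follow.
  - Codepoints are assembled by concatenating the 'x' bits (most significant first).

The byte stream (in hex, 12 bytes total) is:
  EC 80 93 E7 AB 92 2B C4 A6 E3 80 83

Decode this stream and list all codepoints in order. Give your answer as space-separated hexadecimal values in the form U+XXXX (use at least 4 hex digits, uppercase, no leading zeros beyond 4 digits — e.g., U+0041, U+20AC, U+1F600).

Byte[0]=EC: 3-byte lead, need 2 cont bytes. acc=0xC
Byte[1]=80: continuation. acc=(acc<<6)|0x00=0x300
Byte[2]=93: continuation. acc=(acc<<6)|0x13=0xC013
Completed: cp=U+C013 (starts at byte 0)
Byte[3]=E7: 3-byte lead, need 2 cont bytes. acc=0x7
Byte[4]=AB: continuation. acc=(acc<<6)|0x2B=0x1EB
Byte[5]=92: continuation. acc=(acc<<6)|0x12=0x7AD2
Completed: cp=U+7AD2 (starts at byte 3)
Byte[6]=2B: 1-byte ASCII. cp=U+002B
Byte[7]=C4: 2-byte lead, need 1 cont bytes. acc=0x4
Byte[8]=A6: continuation. acc=(acc<<6)|0x26=0x126
Completed: cp=U+0126 (starts at byte 7)
Byte[9]=E3: 3-byte lead, need 2 cont bytes. acc=0x3
Byte[10]=80: continuation. acc=(acc<<6)|0x00=0xC0
Byte[11]=83: continuation. acc=(acc<<6)|0x03=0x3003
Completed: cp=U+3003 (starts at byte 9)

Answer: U+C013 U+7AD2 U+002B U+0126 U+3003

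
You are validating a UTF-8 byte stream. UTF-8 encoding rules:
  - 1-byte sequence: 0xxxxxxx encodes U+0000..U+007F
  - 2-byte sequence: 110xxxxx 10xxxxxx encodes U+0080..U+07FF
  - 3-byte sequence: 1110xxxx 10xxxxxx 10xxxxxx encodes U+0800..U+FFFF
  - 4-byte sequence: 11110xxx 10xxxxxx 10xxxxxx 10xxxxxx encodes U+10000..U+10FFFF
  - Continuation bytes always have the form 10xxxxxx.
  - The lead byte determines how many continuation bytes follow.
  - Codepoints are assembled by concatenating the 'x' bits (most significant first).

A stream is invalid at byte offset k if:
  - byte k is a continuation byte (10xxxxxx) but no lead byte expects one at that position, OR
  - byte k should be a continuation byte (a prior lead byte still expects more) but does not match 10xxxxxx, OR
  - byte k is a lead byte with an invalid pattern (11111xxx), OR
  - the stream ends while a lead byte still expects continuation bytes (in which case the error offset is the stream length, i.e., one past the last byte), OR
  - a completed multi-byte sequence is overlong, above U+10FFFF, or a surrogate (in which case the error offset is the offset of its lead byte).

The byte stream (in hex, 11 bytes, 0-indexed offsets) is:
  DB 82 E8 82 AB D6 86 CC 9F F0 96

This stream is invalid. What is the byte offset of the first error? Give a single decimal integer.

Byte[0]=DB: 2-byte lead, need 1 cont bytes. acc=0x1B
Byte[1]=82: continuation. acc=(acc<<6)|0x02=0x6C2
Completed: cp=U+06C2 (starts at byte 0)
Byte[2]=E8: 3-byte lead, need 2 cont bytes. acc=0x8
Byte[3]=82: continuation. acc=(acc<<6)|0x02=0x202
Byte[4]=AB: continuation. acc=(acc<<6)|0x2B=0x80AB
Completed: cp=U+80AB (starts at byte 2)
Byte[5]=D6: 2-byte lead, need 1 cont bytes. acc=0x16
Byte[6]=86: continuation. acc=(acc<<6)|0x06=0x586
Completed: cp=U+0586 (starts at byte 5)
Byte[7]=CC: 2-byte lead, need 1 cont bytes. acc=0xC
Byte[8]=9F: continuation. acc=(acc<<6)|0x1F=0x31F
Completed: cp=U+031F (starts at byte 7)
Byte[9]=F0: 4-byte lead, need 3 cont bytes. acc=0x0
Byte[10]=96: continuation. acc=(acc<<6)|0x16=0x16
Byte[11]: stream ended, expected continuation. INVALID

Answer: 11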